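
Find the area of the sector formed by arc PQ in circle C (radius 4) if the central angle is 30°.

Sector area = πr² × θ/360
= π × 4² × 1/12
= π × 16 × 1/12
= 4*pi/3

4*pi/3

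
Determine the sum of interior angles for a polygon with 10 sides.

The sum of interior angles of an n-sided polygon is (n - 2) * 180.
For n = 10: (10 - 2) * 180 = 8 * 180 = 1440 degrees.

1440 degrees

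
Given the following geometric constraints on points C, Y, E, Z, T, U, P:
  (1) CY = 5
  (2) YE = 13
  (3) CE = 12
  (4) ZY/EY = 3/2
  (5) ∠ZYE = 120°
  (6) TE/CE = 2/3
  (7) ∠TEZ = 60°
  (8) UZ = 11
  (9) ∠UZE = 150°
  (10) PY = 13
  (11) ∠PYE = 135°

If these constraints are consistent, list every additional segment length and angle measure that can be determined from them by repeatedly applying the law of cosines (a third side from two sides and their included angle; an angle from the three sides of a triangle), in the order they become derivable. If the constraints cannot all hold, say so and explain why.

The constraints are consistent. Derivable facts, in order:
After 1 step:
- EP ≈ 24.02
- EZ ≈ 28.33
- ∠CEY = 22.62°
- ∠CYE = 67.38°
- ∠ECY = 90°
After 2 steps:
- EU ≈ 38.26
- ZT ≈ 25.3
- ∠EPY = 22.5°
- ∠EZY = 23.41°
- ∠PEY = 22.5°
- ∠YEZ = 36.59°
After 3 steps:
- ∠ETZ = 104.11°
- ∠EUZ = 21.73°
- ∠EZT = 15.89°
- ∠UEZ = 8.27°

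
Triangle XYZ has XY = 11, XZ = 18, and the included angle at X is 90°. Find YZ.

Since angle X = 90°, this is a right triangle and the law of cosines reduces to the Pythagorean theorem.
YZ^2 = 11^2 + 18^2 = 445
YZ = sqrt(445)

sqrt(445)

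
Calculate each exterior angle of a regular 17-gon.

Each exterior angle of a regular n-gon is 360 / n.
For n = 17: 360 / 17 = 360/17 degrees.

360/17 degrees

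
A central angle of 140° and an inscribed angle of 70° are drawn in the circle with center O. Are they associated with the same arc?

By the inscribed angle theorem, if both angles subtend the same arc, the inscribed angle must be half the central angle.
Half of 140° = 70°, which equals the given inscribed angle of 70°.
Therefore, yes, they correspond to the same arc.

Yes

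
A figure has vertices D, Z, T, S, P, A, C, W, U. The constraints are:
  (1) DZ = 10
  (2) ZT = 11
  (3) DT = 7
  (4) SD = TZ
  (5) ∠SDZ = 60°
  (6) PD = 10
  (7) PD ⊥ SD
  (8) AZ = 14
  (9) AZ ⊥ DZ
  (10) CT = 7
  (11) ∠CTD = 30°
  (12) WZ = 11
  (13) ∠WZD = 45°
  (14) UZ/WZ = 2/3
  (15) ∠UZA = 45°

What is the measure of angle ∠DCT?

Step 1: By the law of cosines on triangle CTD: CD² = 7² + 7² − 2·7·7·cos(30°) = 13.13, so CD ≈ 3.62.
Step 2: By the inverse law of cosines on triangle DCT: cos(∠DCT) = (3.62² + 7² − 7²) / (2·3.62·7) = 13.13/50.73 = 0.2588, so ∠DCT = 75°.

Therefore, the measure of angle ∠DCT = 75°.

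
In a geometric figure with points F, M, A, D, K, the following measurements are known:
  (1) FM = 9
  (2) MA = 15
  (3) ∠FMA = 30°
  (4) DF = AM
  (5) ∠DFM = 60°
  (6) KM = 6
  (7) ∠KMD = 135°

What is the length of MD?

From the given relations: DF = AM = 15.
Step 1: By the law of cosines on triangle MFD: MD² = 9² + 15² − 2·9·15·cos(60°) = 171, so MD = 3·√19.

Therefore, the length of MD = 3·√19.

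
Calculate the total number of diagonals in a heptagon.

Each of the 7 vertices connects to 4 non-adjacent vertices via diagonals.
Total connections = 7 × 4 = 28, but each diagonal is counted twice.
Number of diagonals = 28 / 2 = 14.

14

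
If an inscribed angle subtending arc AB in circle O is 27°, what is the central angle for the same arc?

The inscribed angle theorem states that a central angle is always twice any inscribed angle that subtends the same arc.
Since the inscribed angle is 27°, the central angle = 2 × 27° = 54°.

54°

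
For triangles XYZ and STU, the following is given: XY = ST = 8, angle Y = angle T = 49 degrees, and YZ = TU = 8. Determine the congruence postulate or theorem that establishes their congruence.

Consider the given information: XY = ST = 8, angle Y = angle T = 49 degrees, and YZ = TU = 8
This is not SSS or AAS: SSS requires all three pairs of sides, but we don't have that. AAS requires two angles and a non-included side.
The correct criterion is SAS. Two pairs of corresponding sides and the included angle are equal (Side-Angle-Side).

SAS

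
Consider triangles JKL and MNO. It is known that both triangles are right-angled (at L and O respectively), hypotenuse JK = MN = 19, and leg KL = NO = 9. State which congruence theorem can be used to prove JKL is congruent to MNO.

The given information provides:
both triangles are right-angled (at L and O respectively), hypotenuse JK = MN = 19, and leg KL = NO = 9
This matches the HL congruence theorem.
The hypotenuse and one leg of two right triangles are equal (Hypotenuse-Leg).

HL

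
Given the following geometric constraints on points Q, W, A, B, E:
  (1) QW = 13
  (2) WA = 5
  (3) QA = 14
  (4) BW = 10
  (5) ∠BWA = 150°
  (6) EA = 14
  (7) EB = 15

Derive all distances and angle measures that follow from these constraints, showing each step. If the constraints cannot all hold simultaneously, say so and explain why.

The constraints are consistent.

Step 1: From AW = 5, WB = 10, and ∠AWB = 150°, by the law of cosines:
  AB² = AW² + WB² - 2·AW·WB·cos(150°) = 25 + 100 + 86.6 = 211.6
  AB ≈ 14.55

Step 2: From QA = 14, QW = 13, AW = 5, by the inverse law of cosines:
  cos(∠AQW) = (QA² + QW² - AW²) / (2·QA·QW)
  ∠AQW = 20.92°

Step 3: From WA = 5, WQ = 13, AQ = 14, by the inverse law of cosines:
  cos(∠AWQ) = (WA² + WQ² - AQ²) / (2·WA·WQ)
  ∠AWQ = 90.88°

Step 4: From AQ = 14, AW = 5, QW = 13, by the inverse law of cosines:
  cos(∠QAW) = (AQ² + AW² - QW²) / (2·AQ·AW)
  ∠QAW = 68.2°

Step 5: From AB = 14.55, AE = 14, BE = 15, by the inverse law of cosines:
  cos(∠BAE) = (AB² + AE² - BE²) / (2·AB·AE)
  ∠BAE = 63.36°

Step 6: From AB = 14.55, AW = 5, BW = 10, by the inverse law of cosines:
  cos(∠BAW) = (AB² + AW² - BW²) / (2·AB·AW)
  ∠BAW = 20.1°

Step 7: From BA = 14.55, BE = 15, AE = 14, by the inverse law of cosines:
  cos(∠ABE) = (BA² + BE² - AE²) / (2·BA·BE)
  ∠ABE = 56.54°

Step 8: From BA = 14.55, BW = 10, AW = 5, by the inverse law of cosines:
  cos(∠ABW) = (BA² + BW² - AW²) / (2·BA·BW)
  ∠ABW = 9.9°

Step 9: From EA = 14, EB = 15, AB = 14.55, by the inverse law of cosines:
  cos(∠AEB) = (EA² + EB² - AB²) / (2·EA·EB)
  ∠AEB = 60.09°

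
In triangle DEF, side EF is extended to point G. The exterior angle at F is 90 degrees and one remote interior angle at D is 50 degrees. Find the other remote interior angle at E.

The exterior angle theorem states that an exterior angle equals the sum of the two non-adjacent interior angles.
So 90 = 50 + angle E, which gives angle E = 90 - 50 = 40 degrees.

40 degrees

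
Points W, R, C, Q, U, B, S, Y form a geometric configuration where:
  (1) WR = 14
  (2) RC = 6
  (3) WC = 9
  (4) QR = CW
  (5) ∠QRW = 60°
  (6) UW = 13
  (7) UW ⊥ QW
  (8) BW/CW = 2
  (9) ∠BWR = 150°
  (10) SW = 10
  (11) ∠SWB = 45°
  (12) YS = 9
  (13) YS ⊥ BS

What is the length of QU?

From the given relations: QR = CW = 9.
Step 1: By the law of cosines on triangle QRW: QW² = 9² + 14² − 2·9·14·cos(60°) = 151, so QW = √151.
Step 2: By the law of cosines on triangle QWU: QU² = √151² + 13² − 2·√151·13·cos(90°) = 320, so QU = 8·√5.

Therefore, the length of QU = 8·√5.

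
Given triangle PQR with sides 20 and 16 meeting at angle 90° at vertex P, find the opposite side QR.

By the law of cosines: QR^2 = PQ^2 + PR^2 - 2*PQ*PR*cos(P)
QR^2 = 20^2 + 16^2 - 2*20*16*cos(90°)
QR^2 = 400 + 256 - 640*(0)
QR^2 = 656
QR = 4*sqrt(41)

4*sqrt(41)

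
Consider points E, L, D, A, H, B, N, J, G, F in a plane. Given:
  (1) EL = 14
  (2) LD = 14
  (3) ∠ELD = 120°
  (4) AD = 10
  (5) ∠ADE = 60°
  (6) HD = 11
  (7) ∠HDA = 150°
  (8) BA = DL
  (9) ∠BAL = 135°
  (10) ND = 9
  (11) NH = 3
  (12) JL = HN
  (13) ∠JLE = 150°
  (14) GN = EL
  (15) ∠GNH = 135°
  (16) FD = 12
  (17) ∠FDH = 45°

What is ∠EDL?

Step 1: By the law of cosines on triangle DLE: DE² = 14² + 14² − 2·14·14·cos(120°) = 588, so DE = 14·√3.
Step 2: By the inverse law of cosines on triangle EDL: cos(∠EDL) = ((14·√3)² + 14² − 14²) / (2·14·√3·14) = 588/678.96 = 0.866, so ∠EDL = 30°.

Therefore, the measure of angle ∠EDL = 30°.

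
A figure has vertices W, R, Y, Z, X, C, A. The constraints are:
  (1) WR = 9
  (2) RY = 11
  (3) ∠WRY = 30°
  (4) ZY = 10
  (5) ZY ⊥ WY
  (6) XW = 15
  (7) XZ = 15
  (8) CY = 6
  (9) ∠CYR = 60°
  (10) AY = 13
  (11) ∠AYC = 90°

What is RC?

Step 1: By the law of cosines on triangle RYC: RC² = 11² + 6² − 2·11·6·cos(60°) = 91, so RC = √91.

Therefore, the length of RC = √91.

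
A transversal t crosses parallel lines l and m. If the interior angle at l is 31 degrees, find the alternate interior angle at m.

Alternate interior angles formed by parallel lines and a transversal are equal.
The given angle is 31 degrees.
The alternate interior angle = 31 degrees.

31 degrees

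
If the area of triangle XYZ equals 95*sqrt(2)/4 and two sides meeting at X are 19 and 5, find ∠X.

From the SAS area formula Area = (1/2)ab sin(C), rearranging gives sin(C) = 2*Area/(ab).
sin(C) = 2 * 95*sqrt(2)/4 / (95) = sqrt(2)/2.
Therefore C = arcsin(sqrt(2)/2) = 45°.
Since sin(180° - C) = sin(C), the obtuse angle 135° gives the same area, so C = 45° or C = 135°.

45° or 135°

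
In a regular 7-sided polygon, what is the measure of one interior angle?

Each interior angle of a regular n-gon is (n - 2) * 180 / n.
For n = 7: (7 - 2) * 180 / 7 = 900/7 = 900/7 degrees.

900/7 degrees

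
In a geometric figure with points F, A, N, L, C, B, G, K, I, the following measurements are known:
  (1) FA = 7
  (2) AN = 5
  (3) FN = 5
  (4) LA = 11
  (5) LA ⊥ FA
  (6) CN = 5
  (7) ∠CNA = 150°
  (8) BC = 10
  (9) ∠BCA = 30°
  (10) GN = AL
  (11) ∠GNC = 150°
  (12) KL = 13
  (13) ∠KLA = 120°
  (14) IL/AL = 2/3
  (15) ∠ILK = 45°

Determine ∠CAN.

Step 1: By the law of cosines on triangle ANC: AC² = 5² + 5² − 2·5·5·cos(150°) = 93.3, so AC ≈ 9.66.
Step 2: By the inverse law of cosines on triangle CAN: cos(∠CAN) = (9.66² + 5² − 5²) / (2·9.66·5) = 93.3/96.59 = 0.9659, so ∠CAN = 15°.

Therefore, the measure of angle ∠CAN = 15°.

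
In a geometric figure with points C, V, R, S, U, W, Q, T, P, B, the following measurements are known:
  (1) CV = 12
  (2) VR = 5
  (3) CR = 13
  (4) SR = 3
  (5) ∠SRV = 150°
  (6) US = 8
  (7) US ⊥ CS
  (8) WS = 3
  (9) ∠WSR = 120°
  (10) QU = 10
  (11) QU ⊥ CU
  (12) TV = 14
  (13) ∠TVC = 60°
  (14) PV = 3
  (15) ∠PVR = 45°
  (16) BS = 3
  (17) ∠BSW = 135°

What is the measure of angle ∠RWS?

Step 1: By the law of cosines on triangle WSR: WR² = 3² + 3² − 2·3·3·cos(120°) = 27, so WR = 3·√3.
Step 2: By the inverse law of cosines on triangle RWS: cos(∠RWS) = ((3·√3)² + 3² − 3²) / (2·3·√3·3) = 27/31.18 = 0.866, so ∠RWS = 30°.

Therefore, the measure of angle ∠RWS = 30°.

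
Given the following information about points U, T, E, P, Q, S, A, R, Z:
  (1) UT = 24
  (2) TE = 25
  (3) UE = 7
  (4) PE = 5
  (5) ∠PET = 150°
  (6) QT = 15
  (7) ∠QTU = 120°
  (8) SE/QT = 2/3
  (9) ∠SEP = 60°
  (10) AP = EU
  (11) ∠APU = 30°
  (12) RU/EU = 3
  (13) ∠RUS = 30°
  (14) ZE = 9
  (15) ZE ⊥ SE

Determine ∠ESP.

From the given relations: SE = 2/3·QT = 2/3·15 = 10.
Step 1: By the law of cosines on triangle SEP: SP² = 10² + 5² − 2·10·5·cos(60°) = 75, so SP = 5·√3.
Step 2: By the inverse law of cosines on triangle ESP: cos(∠ESP) = (10² + (5·√3)² − 5²) / (2·10·5·√3) = 150/173.21 = 0.866, so ∠ESP = 30°.

Therefore, the measure of angle ∠ESP = 30°.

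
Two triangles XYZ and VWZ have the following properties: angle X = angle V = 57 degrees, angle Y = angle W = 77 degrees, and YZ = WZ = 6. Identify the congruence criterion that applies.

Consider the given information: angle X = angle V = 57 degrees, angle Y = angle W = 77 degrees, and YZ = WZ = 6
This is not SSS or SAS: SSS requires all three pairs of sides, but we don't have that. SAS requires two sides and the included angle between them.
The correct criterion is AAS. Two pairs of corresponding angles and a non-included side are equal (Angle-Angle-Side).

AAS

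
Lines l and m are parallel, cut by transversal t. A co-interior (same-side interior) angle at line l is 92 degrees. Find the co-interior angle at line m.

Co-interior (same-side interior) angles are between the parallel lines on the same side of the transversal.
Unlike corresponding or alternate interior angles, they are supplementary rather than equal.
So the angle = 180 - 92 = 88 degrees.

88 degrees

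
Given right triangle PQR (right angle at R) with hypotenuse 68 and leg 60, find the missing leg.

By the Pythagorean theorem: QR^2 = PQ^2 - PR^2
QR^2 = 68^2 - 60^2 = 4624 - 3600 = 1024
QR = sqrt(1024) = 32

32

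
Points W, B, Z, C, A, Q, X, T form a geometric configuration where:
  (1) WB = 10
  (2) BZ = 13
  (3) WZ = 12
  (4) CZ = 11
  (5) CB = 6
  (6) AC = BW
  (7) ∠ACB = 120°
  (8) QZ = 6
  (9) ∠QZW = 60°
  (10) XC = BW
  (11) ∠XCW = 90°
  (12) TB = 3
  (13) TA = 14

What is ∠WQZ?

Step 1: By the law of cosines on triangle QZW: QW² = 6² + 12² − 2·6·12·cos(60°) = 108, so QW = 6·√3.
Step 2: By the inverse law of cosines on triangle WQZ: cos(∠WQZ) = ((6·√3)² + 6² − 12²) / (2·6·√3·6) = 0/124.71 = 0, so ∠WQZ = 90°.

Therefore, the measure of angle ∠WQZ = 90°.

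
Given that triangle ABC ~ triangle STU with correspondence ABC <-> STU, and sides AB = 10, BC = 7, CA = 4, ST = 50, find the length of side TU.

Since the triangles are similar, the ratio of corresponding sides is constant.
Scale factor k = ST / AB = 50 / 10 = 5
TU = k * BC = 5 * 7 = 35

35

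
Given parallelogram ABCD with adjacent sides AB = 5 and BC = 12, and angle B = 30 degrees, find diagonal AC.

The diagonal of a parallelogram can be found by treating two adjacent sides and the diagonal as a triangle.
Applying the law of cosines with sides 5, 12 and included angle 30°:
d^2 = 25 + 144 - 120*cos(30°) = 169 - 60*sqrt(3)
d = sqrt(169 - 60*sqrt(3))

sqrt(169 - 60*sqrt(3))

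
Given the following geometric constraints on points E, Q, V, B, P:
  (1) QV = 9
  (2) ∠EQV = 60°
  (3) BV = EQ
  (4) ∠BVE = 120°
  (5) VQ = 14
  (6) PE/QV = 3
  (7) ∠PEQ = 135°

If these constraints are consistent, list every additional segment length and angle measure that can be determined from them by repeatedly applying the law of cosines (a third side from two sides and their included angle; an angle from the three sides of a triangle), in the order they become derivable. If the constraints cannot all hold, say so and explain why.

These constraints are not satisfiable: (1) QV = 9 and (5) VQ = 14 assign two different lengths to the same segment. No planar figure meets all of them, so nothing further can be derived.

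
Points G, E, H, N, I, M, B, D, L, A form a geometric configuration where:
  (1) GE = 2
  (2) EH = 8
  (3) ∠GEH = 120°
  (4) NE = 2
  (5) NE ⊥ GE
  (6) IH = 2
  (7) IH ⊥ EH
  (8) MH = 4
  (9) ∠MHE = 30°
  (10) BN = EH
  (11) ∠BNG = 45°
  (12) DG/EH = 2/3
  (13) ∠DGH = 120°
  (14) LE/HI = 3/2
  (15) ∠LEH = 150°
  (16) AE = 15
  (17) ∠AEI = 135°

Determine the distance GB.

From the given relations: BN = EH = 8.
Step 1: By the law of cosines on triangle GEN: GN² = 2² + 2² − 2·2·2·cos(90°) = 8, so GN = 2·√2.
Step 2: By the law of cosines on triangle GNB: GB² = (2·√2)² + 8² − 2·2·√2·8·cos(45°) = 40, so GB = 2·√10.

Therefore, the length of GB = 2·√10.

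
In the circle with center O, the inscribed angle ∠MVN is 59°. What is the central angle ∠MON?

Central angle = 2 × 59° = 118° (inscribed angle theorem).

118°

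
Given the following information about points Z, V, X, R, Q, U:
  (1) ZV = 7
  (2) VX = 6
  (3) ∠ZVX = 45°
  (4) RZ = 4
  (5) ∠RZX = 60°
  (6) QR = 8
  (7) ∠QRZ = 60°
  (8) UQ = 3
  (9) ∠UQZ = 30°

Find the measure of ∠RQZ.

Step 1: By the law of cosines on triangle QRZ: QZ² = 8² + 4² − 2·8·4·cos(60°) = 48, so QZ = 4·√3.
Step 2: By the inverse law of cosines on triangle RQZ: cos(∠RQZ) = (8² + (4·√3)² − 4²) / (2·8·4·√3) = 96/110.85 = 0.866, so ∠RQZ = 30°.

Therefore, the measure of angle ∠RQZ = 30°.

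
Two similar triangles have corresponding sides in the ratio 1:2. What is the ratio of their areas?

The ratio of areas of similar triangles equals the square of the side ratio.
Side ratio = 1:2
Area ratio = (1/2)^2 = 1/4 = 1:4

1:4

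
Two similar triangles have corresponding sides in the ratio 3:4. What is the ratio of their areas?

The ratio of areas of similar triangles equals the square of the side ratio.
Side ratio = 3:4
Area ratio = (3/4)^2 = 9/16 = 9:16

9:16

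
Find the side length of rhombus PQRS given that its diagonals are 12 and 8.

Half-diagonals are 6 and 4. side = sqrt(6^2 + 4^2) = sqrt(52) = 2*sqrt(13)

2*sqrt(13)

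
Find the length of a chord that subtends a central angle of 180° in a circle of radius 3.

Chord = 2(3) sin(90°) = 6

6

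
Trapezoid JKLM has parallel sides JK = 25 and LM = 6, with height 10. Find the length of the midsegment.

The midsegment of a trapezoid = (base1 + base2) / 2
midsegment = (25 + 6) / 2
midsegment = 31 / 2
midsegment = 31/2

31/2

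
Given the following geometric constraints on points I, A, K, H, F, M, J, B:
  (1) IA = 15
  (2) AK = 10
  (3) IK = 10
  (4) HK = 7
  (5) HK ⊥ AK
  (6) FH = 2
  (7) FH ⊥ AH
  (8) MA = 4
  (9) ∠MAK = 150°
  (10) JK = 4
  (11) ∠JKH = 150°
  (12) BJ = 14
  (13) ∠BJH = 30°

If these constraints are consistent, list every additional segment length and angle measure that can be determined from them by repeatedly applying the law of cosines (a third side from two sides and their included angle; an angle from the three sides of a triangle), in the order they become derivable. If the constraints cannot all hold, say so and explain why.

The constraints are consistent. Derivable facts, in order:
After 1 step:
- AH = √149
- HJ ≈ 10.65
- KM ≈ 13.61
- ∠AIK = 41.41°
- ∠AKI = 97.18°
- ∠IAK = 41.41°
After 2 steps:
- AF = 3·√17
- HB ≈ 7.15
- ∠AHK = 55.01°
- ∠AKM = 8.45°
- ∠AMK = 21.55°
- ∠HAK = 34.99°
- ∠HJK = 19.18°
- ∠JHK = 10.82°
After 3 steps:
- ∠AFH = 80.69°
- ∠BHJ = 101.87°
- ∠FAH = 9.31°
- ∠HBJ = 48.13°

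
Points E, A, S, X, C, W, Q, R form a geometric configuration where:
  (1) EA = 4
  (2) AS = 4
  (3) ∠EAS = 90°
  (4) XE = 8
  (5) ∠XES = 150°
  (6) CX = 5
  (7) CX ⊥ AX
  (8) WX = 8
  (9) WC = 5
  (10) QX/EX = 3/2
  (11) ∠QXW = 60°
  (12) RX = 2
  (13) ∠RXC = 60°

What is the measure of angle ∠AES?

Step 1: By the law of cosines on triangle EAS: ES² = 4² + 4² − 2·4·4·cos(90°) = 32, so ES = 4·√2.
Step 2: By the inverse law of cosines on triangle AES: cos(∠AES) = (4² + (4·√2)² − 4²) / (2·4·4·√2) = 32/45.25 = 0.7071, so ∠AES = 45°.

Therefore, the measure of angle ∠AES = 45°.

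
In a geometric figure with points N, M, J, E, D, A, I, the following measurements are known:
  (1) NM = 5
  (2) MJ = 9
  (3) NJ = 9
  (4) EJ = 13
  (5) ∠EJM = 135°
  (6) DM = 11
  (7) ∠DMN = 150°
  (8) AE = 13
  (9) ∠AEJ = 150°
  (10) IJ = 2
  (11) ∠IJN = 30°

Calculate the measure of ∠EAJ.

Step 1: By the law of cosines on triangle AEJ: AJ² = 13² + 13² − 2·13·13·cos(150°) = 630.72, so AJ ≈ 25.11.
Step 2: By the inverse law of cosines on triangle EAJ: cos(∠EAJ) = (13² + 25.11² − 13²) / (2·13·25.11) = 630.72/652.97 = 0.9659, so ∠EAJ = 15°.

Therefore, the measure of angle ∠EAJ = 15°.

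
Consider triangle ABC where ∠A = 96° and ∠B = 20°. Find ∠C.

Let angle C = x. Then 96 + 20 + x = 180.
x = 180 - 116 = 64 degrees.

64 degrees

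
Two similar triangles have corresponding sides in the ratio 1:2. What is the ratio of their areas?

Area scales with the square of linear dimensions. If every length is multiplied by 1/2, then the area is multiplied by (1/2)^2 = 1/4.
The area ratio is 1:4.

1:4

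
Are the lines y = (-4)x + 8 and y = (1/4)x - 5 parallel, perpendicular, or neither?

Slope of line 1: m1 = -4
Slope of line 2: m2 = 1/4
m1 * m2 = (-4) * (1/4) = -1 = -1, so the lines are perpendicular.

Perpendicular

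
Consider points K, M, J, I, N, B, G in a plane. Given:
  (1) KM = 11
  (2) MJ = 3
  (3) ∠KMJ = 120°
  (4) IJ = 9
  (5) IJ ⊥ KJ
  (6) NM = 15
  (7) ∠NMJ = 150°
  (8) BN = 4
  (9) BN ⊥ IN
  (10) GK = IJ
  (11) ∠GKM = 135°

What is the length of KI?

Step 1: By the law of cosines on triangle JMK: JK² = 3² + 11² − 2·3·11·cos(120°) = 163, so JK = √163.
Step 2: By the law of cosines on triangle KJI: KI² = √163² + 9² − 2·√163·9·cos(90°) = 244, so KI = 2·√61.

Therefore, the length of KI = 2·√61.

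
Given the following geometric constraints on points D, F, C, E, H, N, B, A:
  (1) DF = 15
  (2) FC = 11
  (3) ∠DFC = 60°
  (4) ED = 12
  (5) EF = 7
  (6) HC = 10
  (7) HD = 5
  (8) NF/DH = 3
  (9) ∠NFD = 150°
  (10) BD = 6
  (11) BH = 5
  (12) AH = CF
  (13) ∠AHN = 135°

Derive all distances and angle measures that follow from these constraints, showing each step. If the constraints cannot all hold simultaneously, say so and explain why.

The constraints are consistent.

From the given relations:
  NF = 3·DH = 3·5 = 15
  AH = CF = 11

Step 1: From DF = 15, FC = 11, and ∠DFC = 60°, by the law of cosines:
  DC² = DF² + FC² - 2·DF·FC·cos(60°) = 225 + 121 - 165 = 181
  DC = √181

Step 2: From DF = 15, FN = 15, and ∠DFN = 150°, by the law of cosines:
  DN² = DF² + FN² - 2·DF·FN·cos(150°) = 225 + 225 + 389.7 = 839.7
  DN ≈ 28.98

Step 3: From DB = 6, DH = 5, BH = 5, by the inverse law of cosines:
  cos(∠BDH) = (DB² + DH² - BH²) / (2·DB·DH)
  ∠BDH = 53.13°

Step 4: From DE = 12, DF = 15, EF = 7, by the inverse law of cosines:
  cos(∠EDF) = (DE² + DF² - EF²) / (2·DE·DF)
  ∠EDF = 27.27°

Step 5: From FD = 15, FE = 7, DE = 12, by the inverse law of cosines:
  cos(∠DFE) = (FD² + FE² - DE²) / (2·FD·FE)
  ∠DFE = 51.75°

Step 6: From ED = 12, EF = 7, DF = 15, by the inverse law of cosines:
  cos(∠DEF) = (ED² + EF² - DF²) / (2·ED·EF)
  ∠DEF = 100.98°

Step 7: From HB = 5, HD = 5, BD = 6, by the inverse law of cosines:
  cos(∠BHD) = (HB² + HD² - BD²) / (2·HB·HD)
  ∠BHD = 73.74°

Step 8: From BD = 6, BH = 5, DH = 5, by the inverse law of cosines:
  cos(∠DBH) = (BD² + BH² - DH²) / (2·BD·BH)
  ∠DBH = 53.13°

Step 9: From DC = √181, DF = 15, CF = 11, by the inverse law of cosines:
  cos(∠CDF) = (DC² + DF² - CF²) / (2·DC·DF)
  ∠CDF = 45.08°

Step 10: From DC = √181, DH = 5, CH = 10, by the inverse law of cosines:
  cos(∠CDH) = (DC² + DH² - CH²) / (2·DC·DH)
  ∠CDH = 38.01°

Step 11: From DF = 15, DN = 28.98, FN = 15, by the inverse law of cosines:
  cos(∠FDN) = (DF² + DN² - FN²) / (2·DF·DN)
  ∠FDN = 15°

Step 12: From CD = √181, CF = 11, DF = 15, by the inverse law of cosines:
  cos(∠DCF) = (CD² + CF² - DF²) / (2·CD·CF)
  ∠DCF = 74.92°

Step 13: From CD = √181, CH = 10, DH = 5, by the inverse law of cosines:
  cos(∠DCH) = (CD² + CH² - DH²) / (2·CD·CH)
  ∠DCH = 17.93°

Step 14: From HC = 10, HD = 5, CD = √181, by the inverse law of cosines:
  cos(∠CHD) = (HC² + HD² - CD²) / (2·HC·HD)
  ∠CHD = 124.06°

Step 15: From ND = 28.98, NF = 15, DF = 15, by the inverse law of cosines:
  cos(∠DNF) = (ND² + NF² - DF²) / (2·ND·NF)
  ∠DNF = 15°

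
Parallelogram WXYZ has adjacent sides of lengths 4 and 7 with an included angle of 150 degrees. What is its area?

Area = 4 * 7 * sin(150°) = 28 * 1/2 = 14

14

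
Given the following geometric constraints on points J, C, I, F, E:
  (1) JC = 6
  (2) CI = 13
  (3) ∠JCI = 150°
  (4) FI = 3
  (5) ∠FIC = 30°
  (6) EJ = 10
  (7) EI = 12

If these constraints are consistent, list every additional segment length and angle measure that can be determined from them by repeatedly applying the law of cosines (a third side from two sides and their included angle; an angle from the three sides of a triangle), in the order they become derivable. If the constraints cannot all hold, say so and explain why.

The constraints are consistent. Derivable facts, in order:
After 1 step:
- CF ≈ 10.51
- JI ≈ 18.44
After 2 steps:
- ∠CFI = 141.79°
- ∠CIJ = 9.36°
- ∠CJI = 20.64°
- ∠EIJ = 29.79°
- ∠EJI = 36.6°
- ∠FCI = 8.21°
- ∠IEJ = 113.6°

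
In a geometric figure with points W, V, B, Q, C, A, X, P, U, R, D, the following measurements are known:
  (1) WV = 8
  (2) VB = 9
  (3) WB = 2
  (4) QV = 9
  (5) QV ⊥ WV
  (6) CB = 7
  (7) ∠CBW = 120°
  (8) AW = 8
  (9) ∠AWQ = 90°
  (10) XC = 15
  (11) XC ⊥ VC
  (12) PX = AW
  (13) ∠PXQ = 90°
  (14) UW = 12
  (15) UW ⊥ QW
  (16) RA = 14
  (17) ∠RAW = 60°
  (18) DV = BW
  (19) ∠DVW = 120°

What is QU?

Step 1: By the law of cosines on triangle QVW: QW² = 9² + 8² − 2·9·8·cos(90°) = 145, so QW = √145.
Step 2: By the law of cosines on triangle QWU: QU² = √145² + 12² − 2·√145·12·cos(90°) = 289, so QU = 17.

Therefore, the length of QU = 17.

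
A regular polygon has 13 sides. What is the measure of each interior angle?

Each interior angle of a regular n-gon is (n - 2) * 180 / n.
For n = 13: (13 - 2) * 180 / 13 = 1980/13 = 1980/13 degrees.

1980/13 degrees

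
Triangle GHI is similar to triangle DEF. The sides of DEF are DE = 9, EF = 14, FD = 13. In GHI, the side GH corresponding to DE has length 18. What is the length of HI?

Similar triangles have proportional sides. Setting up the proportion:
GH / DE = HI / EF
18 / 9 = HI / 14
HI = 14 * 18 / 9 = 28.

28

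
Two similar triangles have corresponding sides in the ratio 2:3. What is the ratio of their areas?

Area scales with the square of linear dimensions. If every length is multiplied by 2/3, then the area is multiplied by (2/3)^2 = 4/9.
The area ratio is 4:9.

4:9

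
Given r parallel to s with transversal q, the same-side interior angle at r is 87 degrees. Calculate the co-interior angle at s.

Co-interior (same-side interior) angles are between the parallel lines on the same side of the transversal.
Unlike corresponding or alternate interior angles, they are supplementary rather than equal.
So the angle = 180 - 87 = 93 degrees.

93 degrees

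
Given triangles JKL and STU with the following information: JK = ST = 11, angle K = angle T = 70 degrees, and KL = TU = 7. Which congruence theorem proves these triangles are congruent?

The given information provides:
JK = ST = 11, angle K = angle T = 70 degrees, and KL = TU = 7
This matches the SAS congruence theorem.
Two pairs of corresponding sides and the included angle are equal (Side-Angle-Side).

SAS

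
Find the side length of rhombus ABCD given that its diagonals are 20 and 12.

Half-diagonals are 10 and 6. side = sqrt(10^2 + 6^2) = sqrt(136) = 2*sqrt(34)

2*sqrt(34)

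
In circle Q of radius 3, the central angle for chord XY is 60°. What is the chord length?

Drop a perpendicular from the center to the chord, bisecting both the chord and the central angle.
Each half-chord = r sin(θ/2) = 3 sin(30°).
The full chord = 2 × 3 × sin(30°) = 3.

3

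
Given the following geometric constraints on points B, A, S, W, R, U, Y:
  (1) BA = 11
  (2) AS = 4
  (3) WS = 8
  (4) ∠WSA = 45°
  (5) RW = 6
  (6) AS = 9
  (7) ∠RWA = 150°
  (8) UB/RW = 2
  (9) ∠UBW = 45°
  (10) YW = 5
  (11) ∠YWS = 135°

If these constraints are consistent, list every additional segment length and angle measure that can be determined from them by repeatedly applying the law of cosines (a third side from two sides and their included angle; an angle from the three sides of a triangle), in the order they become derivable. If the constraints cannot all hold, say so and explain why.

These constraints are not satisfiable: (2) AS = 4 and (6) AS = 9 assign two different lengths to the same segment. No planar figure meets all of them, so nothing further can be derived.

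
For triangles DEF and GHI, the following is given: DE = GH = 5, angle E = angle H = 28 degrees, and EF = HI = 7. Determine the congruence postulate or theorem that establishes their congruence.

The given information provides:
DE = GH = 5, angle E = angle H = 28 degrees, and EF = HI = 7
This matches the SAS congruence theorem.
Two pairs of corresponding sides and the included angle are equal (Side-Angle-Side).

SAS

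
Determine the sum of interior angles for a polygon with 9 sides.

The sum of interior angles of an n-sided polygon is (n - 2) * 180.
For n = 9: (9 - 2) * 180 = 7 * 180 = 1260 degrees.

1260 degrees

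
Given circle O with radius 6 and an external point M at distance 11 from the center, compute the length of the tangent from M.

tangent = √(d² - r²) = √(11² - 6²) = √(121 - 36) = √85 = sqrt(85)

sqrt(85)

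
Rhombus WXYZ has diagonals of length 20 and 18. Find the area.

Area of a rhombus = (d1 * d2) / 2
Area = (20 * 18) / 2
Area = 360 / 2
Area = 180

180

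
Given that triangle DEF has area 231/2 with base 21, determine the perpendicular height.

height = 2 * 231/2 / 21 = 11

11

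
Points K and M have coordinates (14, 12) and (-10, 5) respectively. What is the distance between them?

d = sqrt((-10 - 14)^2 + (5 - 12)^2)
d = sqrt(-24^2 + -7^2)
d = sqrt(576 + 49)
d = sqrt(625) = 25

25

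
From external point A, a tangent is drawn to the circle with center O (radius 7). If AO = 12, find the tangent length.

Let T be the point of tangency. Then OT ⊥ AT (radius ⊥ tangent).
In right triangle OTA: OA² = OT² + AT²
12² = 7² + AT²
AT² = 95, AT = sqrt(95)

sqrt(95)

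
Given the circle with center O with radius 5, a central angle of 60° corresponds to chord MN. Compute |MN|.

Chord length = 2r sin(θ/2)
= 2 × 5 × sin(60°/2)
= 2 × 5 × sin(30°)
= 5

5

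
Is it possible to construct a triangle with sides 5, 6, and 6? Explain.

For three segments to close into a triangle, no single side can be as long as the other two combined.
The longest side is 6, and 5 + 6 = 11 > 6.
A triangle can be formed.

Yes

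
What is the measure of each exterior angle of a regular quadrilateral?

Each exterior angle of a regular n-gon is 360 / n.
For n = 4: 360 / 4 = 90 degrees.

90 degrees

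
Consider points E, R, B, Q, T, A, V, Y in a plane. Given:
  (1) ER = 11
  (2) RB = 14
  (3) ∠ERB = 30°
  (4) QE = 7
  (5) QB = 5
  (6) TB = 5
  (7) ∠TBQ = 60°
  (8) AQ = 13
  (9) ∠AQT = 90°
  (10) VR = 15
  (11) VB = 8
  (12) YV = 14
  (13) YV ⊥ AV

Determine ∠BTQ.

Step 1: By the law of cosines on triangle TBQ: TQ² = 5² + 5² − 2·5·5·cos(60°) = 25, so TQ = 5.
Step 2: By the inverse law of cosines on triangle BTQ: cos(∠BTQ) = (5² + 5² − 5²) / (2·5·5) = 25/50 = 0.5, so ∠BTQ = 60°.

Therefore, the measure of angle ∠BTQ = 60°.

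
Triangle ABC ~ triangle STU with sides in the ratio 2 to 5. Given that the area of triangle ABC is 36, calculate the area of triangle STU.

For similar figures, the area ratio equals the square of the side ratio.
Side ratio (ABC to STU) = 2:5, so area ratio = 2^2:5^2 = 4:25.
If the area of ABC is 36, then the area of STU = 36 * (25/4) = 225.

225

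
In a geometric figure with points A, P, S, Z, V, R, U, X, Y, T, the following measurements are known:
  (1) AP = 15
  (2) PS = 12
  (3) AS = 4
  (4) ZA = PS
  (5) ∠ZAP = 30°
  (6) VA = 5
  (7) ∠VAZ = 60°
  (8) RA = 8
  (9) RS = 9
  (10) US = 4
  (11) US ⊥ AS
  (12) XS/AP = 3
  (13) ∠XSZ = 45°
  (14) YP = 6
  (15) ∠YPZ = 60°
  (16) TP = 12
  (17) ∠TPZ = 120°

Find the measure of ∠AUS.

Step 1: By the law of cosines on triangle USA: UA² = 4² + 4² − 2·4·4·cos(90°) = 32, so UA = 4·√2.
Step 2: By the inverse law of cosines on triangle AUS: cos(∠AUS) = ((4·√2)² + 4² − 4²) / (2·4·√2·4) = 32/45.25 = 0.7071, so ∠AUS = 45°.

Therefore, the measure of angle ∠AUS = 45°.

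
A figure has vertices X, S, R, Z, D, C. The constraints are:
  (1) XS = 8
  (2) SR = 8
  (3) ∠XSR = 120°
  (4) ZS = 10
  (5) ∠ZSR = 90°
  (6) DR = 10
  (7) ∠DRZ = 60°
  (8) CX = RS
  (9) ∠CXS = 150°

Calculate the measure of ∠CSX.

From the given relations: CX = RS = 8.
Step 1: By the law of cosines on triangle SXC: SC² = 8² + 8² − 2·8·8·cos(150°) = 238.85, so SC ≈ 15.45.
Step 2: By the inverse law of cosines on triangle CSX: cos(∠CSX) = (15.45² + 8² − 8²) / (2·15.45·8) = 238.85/247.28 = 0.9659, so ∠CSX = 15°.

Therefore, the measure of angle ∠CSX = 15°.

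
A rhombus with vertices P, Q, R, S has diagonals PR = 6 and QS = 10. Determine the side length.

In a rhombus, the diagonals bisect each other perpendicularly, creating four congruent right triangles.
Each triangle has legs 3 (half of 6) and 5 (half of 10).
The hypotenuse of each right triangle is a side of the rhombus:
side = sqrt(3^2 + 5^2) = sqrt(34)

sqrt(34)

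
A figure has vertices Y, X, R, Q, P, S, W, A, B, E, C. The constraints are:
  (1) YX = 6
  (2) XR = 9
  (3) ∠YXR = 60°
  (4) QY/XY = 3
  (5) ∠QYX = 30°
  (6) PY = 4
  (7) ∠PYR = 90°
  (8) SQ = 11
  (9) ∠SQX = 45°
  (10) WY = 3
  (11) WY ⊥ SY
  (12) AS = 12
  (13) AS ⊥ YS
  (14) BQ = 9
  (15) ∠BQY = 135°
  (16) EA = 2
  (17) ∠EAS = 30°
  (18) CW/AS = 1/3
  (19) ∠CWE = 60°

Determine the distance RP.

Step 1: By the law of cosines on triangle RXY: RY² = 9² + 6² − 2·9·6·cos(60°) = 63, so RY = 3·√7.
Step 2: By the law of cosines on triangle RYP: RP² = (3·√7)² + 4² − 2·3·√7·4·cos(90°) = 79, so RP = √79.

Therefore, the length of RP = √79.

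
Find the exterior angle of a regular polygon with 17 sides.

Each exterior angle of a regular n-gon is 360 / n.
For n = 17: 360 / 17 = 360/17 degrees.

360/17 degrees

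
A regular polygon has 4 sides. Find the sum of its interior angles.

The sum of interior angles of an n-sided polygon is (n - 2) * 180.
For n = 4: (4 - 2) * 180 = 2 * 180 = 360 degrees.

360 degrees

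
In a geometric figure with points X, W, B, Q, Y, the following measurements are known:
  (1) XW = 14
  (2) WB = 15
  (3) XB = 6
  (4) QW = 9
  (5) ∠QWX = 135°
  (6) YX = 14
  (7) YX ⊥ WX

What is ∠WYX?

Step 1: By the law of cosines on triangle YXW: YW² = 14² + 14² − 2·14·14·cos(90°) = 392, so YW = 14·√2.
Step 2: By the inverse law of cosines on triangle WYX: cos(∠WYX) = ((14·√2)² + 14² − 14²) / (2·14·√2·14) = 392/554.37 = 0.7071, so ∠WYX = 45°.

Therefore, the measure of angle ∠WYX = 45°.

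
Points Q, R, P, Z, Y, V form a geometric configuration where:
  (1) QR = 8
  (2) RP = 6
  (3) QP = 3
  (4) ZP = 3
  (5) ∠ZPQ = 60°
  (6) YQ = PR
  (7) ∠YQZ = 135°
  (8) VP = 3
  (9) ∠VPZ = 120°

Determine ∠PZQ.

Step 1: By the law of cosines on triangle ZPQ: ZQ² = 3² + 3² − 2·3·3·cos(60°) = 9, so ZQ = 3.
Step 2: By the inverse law of cosines on triangle PZQ: cos(∠PZQ) = (3² + 3² − 3²) / (2·3·3) = 9/18 = 0.5, so ∠PZQ = 60°.

Therefore, the measure of angle ∠PZQ = 60°.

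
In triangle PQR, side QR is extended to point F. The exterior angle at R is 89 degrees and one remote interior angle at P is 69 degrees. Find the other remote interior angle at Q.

angle Q = 89 - 69 = 20 degrees (exterior angle theorem).

20 degrees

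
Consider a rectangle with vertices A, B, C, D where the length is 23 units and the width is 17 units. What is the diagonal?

A rectangle's diagonal splits it into two right triangles, with the diagonal as the hypotenuse.
By the Pythagorean theorem, d^2 = 23^2 + 17^2 = 818.
Therefore d = sqrt(818).

sqrt(818)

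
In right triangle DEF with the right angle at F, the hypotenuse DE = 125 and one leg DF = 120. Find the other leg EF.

EF = sqrt(125^2 - 120^2) = sqrt(1225) = 35

35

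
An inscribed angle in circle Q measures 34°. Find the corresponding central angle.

By the inscribed angle theorem, the central angle is twice the inscribed angle.
Central angle = 2 × 34° = 68°

68°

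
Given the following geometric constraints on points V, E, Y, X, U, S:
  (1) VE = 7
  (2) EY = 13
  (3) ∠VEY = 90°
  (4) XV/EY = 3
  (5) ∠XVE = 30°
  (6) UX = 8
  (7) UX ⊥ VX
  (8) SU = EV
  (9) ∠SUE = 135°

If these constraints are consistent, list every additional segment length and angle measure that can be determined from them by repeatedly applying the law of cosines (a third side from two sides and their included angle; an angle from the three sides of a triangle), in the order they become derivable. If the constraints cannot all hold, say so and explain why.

The constraints are consistent. Derivable facts, in order:
After 1 step:
- EX ≈ 33.12
- VU ≈ 39.81
- VY ≈ 14.76
After 2 steps:
- ∠EVY = 61.7°
- ∠EXV = 6.07°
- ∠EYV = 28.3°
- ∠UVX = 11.59°
- ∠VEX = 143.93°
- ∠VUX = 78.41°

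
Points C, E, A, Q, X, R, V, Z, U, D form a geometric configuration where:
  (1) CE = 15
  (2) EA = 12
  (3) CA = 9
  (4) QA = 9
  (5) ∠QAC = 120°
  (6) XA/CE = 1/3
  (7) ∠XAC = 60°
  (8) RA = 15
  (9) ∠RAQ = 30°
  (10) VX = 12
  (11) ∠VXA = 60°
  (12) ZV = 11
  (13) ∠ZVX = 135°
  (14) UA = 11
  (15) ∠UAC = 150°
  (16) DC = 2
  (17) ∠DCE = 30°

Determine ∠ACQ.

Step 1: By the law of cosines on triangle CAQ: CQ² = 9² + 9² − 2·9·9·cos(120°) = 243, so CQ = 9·√3.
Step 2: By the inverse law of cosines on triangle ACQ: cos(∠ACQ) = (9² + (9·√3)² − 9²) / (2·9·9·√3) = 243/280.59 = 0.866, so ∠ACQ = 30°.

Therefore, the measure of angle ∠ACQ = 30°.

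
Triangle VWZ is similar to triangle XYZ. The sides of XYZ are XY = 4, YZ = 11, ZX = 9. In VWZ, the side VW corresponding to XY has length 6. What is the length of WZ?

k = 6/4 = 3/2. WZ = 3/2 * 11 = 33/2.

33/2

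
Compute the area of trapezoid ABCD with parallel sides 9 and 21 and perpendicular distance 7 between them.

A trapezoid's area equals the midsegment times the height.
The midsegment is (9 + 21) / 2 = 15.
Area = 15 * 7 = 105.

105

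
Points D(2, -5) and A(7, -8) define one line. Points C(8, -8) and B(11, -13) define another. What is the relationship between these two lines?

Slope of line 1: m1 = (-8 - -5)/(7 - 2) = -3/5 = -3/5
Slope of line 2: m2 = (-13 - -8)/(11 - 8) = -5/3 = -5/3
m1 != m2 (-3/5 != -5/3), so not parallel.
m1 * m2 = (-3/5) * (-5/3) = 1 != -1, so not perpendicular.
The lines are neither parallel nor perpendicular.

Neither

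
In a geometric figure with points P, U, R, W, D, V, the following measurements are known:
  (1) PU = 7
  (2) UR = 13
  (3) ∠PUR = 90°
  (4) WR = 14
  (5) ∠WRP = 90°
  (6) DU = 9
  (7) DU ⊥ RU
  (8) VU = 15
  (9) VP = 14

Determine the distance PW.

Step 1: By the law of cosines on triangle PUR: PR² = 7² + 13² − 2·7·13·cos(90°) = 218, so PR ≈ 14.76.
Step 2: By the law of cosines on triangle PRW: PW² = 14.76² + 14² − 2·14.76·14·cos(90°) = 414, so PW = 3·√46.

Therefore, the length of PW = 3·√46.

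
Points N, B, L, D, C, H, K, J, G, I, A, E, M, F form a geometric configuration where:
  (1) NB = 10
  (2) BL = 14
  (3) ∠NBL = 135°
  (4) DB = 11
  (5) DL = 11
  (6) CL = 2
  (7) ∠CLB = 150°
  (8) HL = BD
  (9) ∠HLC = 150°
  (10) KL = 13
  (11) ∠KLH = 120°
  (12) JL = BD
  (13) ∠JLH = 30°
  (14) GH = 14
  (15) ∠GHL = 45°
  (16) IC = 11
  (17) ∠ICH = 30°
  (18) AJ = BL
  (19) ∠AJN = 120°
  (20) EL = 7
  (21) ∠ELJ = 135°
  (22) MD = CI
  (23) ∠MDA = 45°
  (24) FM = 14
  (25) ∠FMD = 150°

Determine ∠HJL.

From the given relations: JL = BD = 11; HL = BD = 11.
Step 1: By the law of cosines on triangle JLH: JH² = 11² + 11² − 2·11·11·cos(30°) = 32.42, so JH ≈ 5.69.
Step 2: By the inverse law of cosines on triangle HJL: cos(∠HJL) = (5.69² + 11² − 11²) / (2·5.69·11) = 32.42/125.27 = 0.2588, so ∠HJL = 75°.

Therefore, the measure of angle ∠HJL = 75°.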